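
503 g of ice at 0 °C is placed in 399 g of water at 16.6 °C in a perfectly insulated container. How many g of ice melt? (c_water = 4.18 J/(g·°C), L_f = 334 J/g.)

m_melted ≈ 82.9 g

Cooling the water to 0 °C releases 399·4.18·16.6 = 27686 J.
To melt every bit of ice: 503·334 = 168002 J.
27686 J < 168002 J, so only part of the ice melts and the system sits at 0 °C.
m_melt = 27686 / L_f = 82.89 g.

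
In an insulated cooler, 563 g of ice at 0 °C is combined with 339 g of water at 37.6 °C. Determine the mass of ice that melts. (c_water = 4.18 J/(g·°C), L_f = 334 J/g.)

m_melted ≈ 160 g

Water can give up m c ΔT = 339·4.18·37.6 = 53280 J before reaching 0 °C.
Fully melting the ice requires m_ice L_f = 563·334 = 188042 J.
That's not enough to melt it all — equilibrium is at 0 °C with ice remaining.
m_melted·334 = 53280  ⇒  m_melted ≈ 159.5 g.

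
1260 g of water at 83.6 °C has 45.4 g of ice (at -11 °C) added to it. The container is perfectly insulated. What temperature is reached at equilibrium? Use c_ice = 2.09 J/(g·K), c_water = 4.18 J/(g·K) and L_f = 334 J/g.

Energy balance with sensible and latent terms:
ice -11→0 °C: 45.4·2.09·11 = 1043.7; fusion: m_ice L_f = 45.4·334 = 15164; warm the meltwater: 189.77 T; water: 5266.8(T − 83.6)
5456.6 T = 440304 − 16207 = 424097
T ≈ 77.72 °C. Since T > 0 °C, the all-ice-melts assumption holds.

T_f ≈ 77.7 °C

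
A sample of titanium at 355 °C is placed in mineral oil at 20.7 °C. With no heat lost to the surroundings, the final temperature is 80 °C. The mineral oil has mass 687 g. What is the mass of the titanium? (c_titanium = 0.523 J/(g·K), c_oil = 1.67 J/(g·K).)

m ≈ 473 g

Heat lost by the titanium = heat gained by the oil:
m·0.523·(355 − 80) = 687·1.67·(80 − 20.7)
143.83 m = 68034  ⇒  m ≈ 473 g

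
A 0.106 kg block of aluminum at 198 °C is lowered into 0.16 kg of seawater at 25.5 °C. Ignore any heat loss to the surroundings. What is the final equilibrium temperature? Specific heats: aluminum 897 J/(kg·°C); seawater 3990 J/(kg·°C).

T_f ≈ 47.9 °C

T_f = Σ m_i c_i T_i / Σ m_i c_i:
T_f = (95.08×198 + 638.4×25.5) / (95.08 + 638.4)
    = 35105 / 733.48 ≈ 47.86 °C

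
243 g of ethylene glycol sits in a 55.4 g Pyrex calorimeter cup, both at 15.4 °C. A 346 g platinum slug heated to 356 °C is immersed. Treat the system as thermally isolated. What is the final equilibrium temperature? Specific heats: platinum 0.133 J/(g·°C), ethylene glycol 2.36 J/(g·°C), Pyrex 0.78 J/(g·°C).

T_f ≈ 39.1 °C

Taking heat into each body as positive, Σ m c ΔT = 0:
346·0.133·(T − 356) + 243·2.36·(T − 15.4) + 55.4·0.78·(T − 15.4) = 0
(46.02 + 573.48 + 43.21) T = 46.02·356 + 573.48·15.4 + 43.21·15.4
T = 25879/662.71 ≈ 39.05 °C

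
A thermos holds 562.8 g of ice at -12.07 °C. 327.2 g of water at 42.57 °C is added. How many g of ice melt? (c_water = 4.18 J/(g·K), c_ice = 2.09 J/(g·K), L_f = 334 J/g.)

Water can give up m c ΔT = 327.2×4.18×42.57 = 58223 J before reaching 0 °C.
Of that, 562.8×2.09×12.07 = 14197 J goes to bring the ice to 0 °C, leaving 44025 J.
Fully melting the ice requires m_ice L_f = 562.8×334 = 187975 J.
That's not enough to melt it all — equilibrium is at 0 °C with ice remaining.
m_melted×334 = 44025  ⇒  m_melted ≈ 131.8 g.

m_melted ≈ 132 g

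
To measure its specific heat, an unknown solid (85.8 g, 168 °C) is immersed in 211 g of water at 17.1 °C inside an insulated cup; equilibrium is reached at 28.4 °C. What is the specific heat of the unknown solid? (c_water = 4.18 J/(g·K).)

c ≈ 0.832 J/(g·K)

m_s c (T_s − T_f) = m_water c_water (T_f − T_0):
85.8·c·(168 − 28.4) = 211·4.18·(28.4 − 17.1)
11978 c = 9966.4  ⇒  c ≈ 0.8321 J/(g·K)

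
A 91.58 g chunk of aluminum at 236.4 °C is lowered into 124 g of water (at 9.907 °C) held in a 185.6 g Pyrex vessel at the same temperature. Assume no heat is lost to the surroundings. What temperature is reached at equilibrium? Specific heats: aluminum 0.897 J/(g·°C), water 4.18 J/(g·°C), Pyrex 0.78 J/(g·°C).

T_f ≈ 34.9 °C

With ΣQ=0 the equilibrium temperature is the m·c-weighted mean:
T_f = (82.15·236.4 + 518.32·9.907 + 144.77·9.907) / (82.15 + 518.32 + 144.77)
    = 25989 / 745.24 ≈ 34.87 °C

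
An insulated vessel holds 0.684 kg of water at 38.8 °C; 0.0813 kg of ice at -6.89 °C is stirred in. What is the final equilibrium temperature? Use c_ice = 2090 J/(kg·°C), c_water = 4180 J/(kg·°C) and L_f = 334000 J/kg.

T_f ≈ 25.8 °C

Taking heat into each body as positive, Σ m c ΔT = 0:
warm ice to 0 °C: 0.0813·2090·(0 − (-6.89)) = 1170.7
  latent heat to melt: 0.0813·334000 = 27154
  warm the meltwater: 339.83 T
  water cools: 0.684·4180·(T − 38.8) = 2859.1(T − 38.8)
3199 T = 110934 − 28325 = 82609
T ≈ 25.82 °C — above 0 °C, consistent with complete melting.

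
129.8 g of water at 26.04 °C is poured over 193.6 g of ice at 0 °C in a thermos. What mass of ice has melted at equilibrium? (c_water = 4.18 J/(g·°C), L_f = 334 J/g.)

m_melted ≈ 42.3 g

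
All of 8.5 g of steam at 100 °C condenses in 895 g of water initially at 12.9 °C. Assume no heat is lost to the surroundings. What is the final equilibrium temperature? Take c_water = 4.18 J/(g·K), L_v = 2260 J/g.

T_f ≈ 18.8 °C

Let T be the final temperature. ΣQ_i = 0:
steam→water at 100 °C releases m L_v = 8.5·2260 = 19210
  condensed water 100 °C→T: 35.53(T − 100)
  original water: 3741.1(T − 12.9)
3776.6 T = 19210 + 3553 + 48260 = 71023
T ≈ 18.81 °C — below 100 °C, confirming all the steam condensed.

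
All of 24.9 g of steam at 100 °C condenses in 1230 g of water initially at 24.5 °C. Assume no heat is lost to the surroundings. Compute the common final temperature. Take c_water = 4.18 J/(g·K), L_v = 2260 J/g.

T_f ≈ 36.7 °C

Energy balance with sensible and latent terms:
steam→water at 100 °C releases m L_v = 24.9×2260 = 56274
  condensate cools 100→T: 24.9×4.18×(T − 100) = 104.08(T − 100)
  original water: 5141.4(T − 24.5)
5245.5 T = 56274 + 10408 + 125964 = 192646
T ≈ 36.73 °C, under the boiling point, so the assumption holds.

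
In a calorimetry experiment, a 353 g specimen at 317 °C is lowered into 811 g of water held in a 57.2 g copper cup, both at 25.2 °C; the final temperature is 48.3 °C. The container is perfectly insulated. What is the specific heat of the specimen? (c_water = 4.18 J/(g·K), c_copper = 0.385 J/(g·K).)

c ≈ 0.831 J/(g·K)

Let T be the final temperature. ΣQ_i = 0:
353·c·(48.3 − 317) + 811·4.18·(48.3 − 25.2) + 57.2·0.385·(48.3 − 25.2) = 0
-94851 c = -78817
c = -78817/-94851 ≈ 0.831 J/(g·K)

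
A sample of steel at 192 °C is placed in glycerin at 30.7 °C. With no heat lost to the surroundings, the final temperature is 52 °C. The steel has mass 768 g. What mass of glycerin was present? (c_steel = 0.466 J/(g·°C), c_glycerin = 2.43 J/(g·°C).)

m ≈ 968 g

Energy conservation, ΣQ = 0:
768·0.466·(52 − 192) + m·2.43·(52 − 30.7) = 0
51.76 m = 50104
m = 50104/51.76 ≈ 968 g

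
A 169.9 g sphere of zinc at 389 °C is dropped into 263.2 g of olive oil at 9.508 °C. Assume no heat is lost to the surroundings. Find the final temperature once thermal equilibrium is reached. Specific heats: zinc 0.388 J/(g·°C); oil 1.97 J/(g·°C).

|Q_zinc| = |Q_oil|:
169.9*0.388*(389 − T) = 263.2*1.97*(T − 9.508)
65.92(389 − T) = 518.5(T − 9.508)
584.43 T = 30573  ⇒  T ≈ 52.31 °C

T_f ≈ 52.3 °C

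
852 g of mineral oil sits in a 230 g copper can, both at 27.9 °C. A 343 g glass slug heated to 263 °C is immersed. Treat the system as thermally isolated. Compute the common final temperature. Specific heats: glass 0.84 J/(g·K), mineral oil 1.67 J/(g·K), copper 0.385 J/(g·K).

Setting the total heat transfer to zero:
343*0.84*(T − 263) + 852*1.67*(T − 27.9) + 230*0.385*(T − 27.9) = 0
1799.5 T = 117943
T ≈ 65.54 °C

T_f ≈ 65.5 °C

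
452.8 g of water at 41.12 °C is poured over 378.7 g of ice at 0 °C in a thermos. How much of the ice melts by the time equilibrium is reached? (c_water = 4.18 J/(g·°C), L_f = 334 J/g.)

m_melted ≈ 233 g

Cooling the water to 0 °C releases 452.8×4.18×41.12 = 77828 J.
Melting all 378.7 g of ice would need 378.7×334 = 126486 J.
That's not enough to melt it all — equilibrium is at 0 °C with ice remaining.
Mass melted = 77828/334 ≈ 233 g.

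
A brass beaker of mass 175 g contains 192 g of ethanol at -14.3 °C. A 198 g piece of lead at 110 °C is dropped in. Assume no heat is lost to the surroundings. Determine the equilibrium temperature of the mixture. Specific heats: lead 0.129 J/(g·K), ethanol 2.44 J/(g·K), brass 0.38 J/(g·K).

T_f ≈ -8.6 °C

Conservation of energy gives ΣQ = 0:
198×0.129×(T − 110) + 192×2.44×(T − (-14.3)) + 175×0.38×(T − (-14.3)) = 0
25.54(T − 110) + 468.48(T − (-14.3)) + 66.5(T − (-14.3)) = 0
560.52 T = -4840.6
T = -4840.6 / 560.52 = -8.64 °C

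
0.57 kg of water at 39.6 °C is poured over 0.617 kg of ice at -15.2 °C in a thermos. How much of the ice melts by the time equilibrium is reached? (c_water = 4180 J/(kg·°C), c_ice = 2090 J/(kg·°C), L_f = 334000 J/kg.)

Cooling the water to 0 °C releases 0.57·4180·39.6 = 94351 J.
Warming the ice to 0 °C takes 0.617·2090·15.2 = 19601 J, leaving 74750 J for melting.
To melt every bit of ice: 0.617·334000 = 206078 J.
74750 J < 206078 J, so only part of the ice melts and the system sits at 0 °C.
m_melted·334000 = 74750  ⇒  m_melted ≈ 0.2238 kg.

m_melted ≈ 0.224 kg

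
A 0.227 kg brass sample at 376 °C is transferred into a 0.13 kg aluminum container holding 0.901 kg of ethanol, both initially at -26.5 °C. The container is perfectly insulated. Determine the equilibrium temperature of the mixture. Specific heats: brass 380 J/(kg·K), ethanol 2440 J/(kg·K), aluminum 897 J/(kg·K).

T_f ≈ -12.0 °C

Taking heat into each body as positive, Σ m c ΔT = 0:
0.227·380·(T − 376) + 0.901·2440·(T − (-26.5)) + 0.13·897·(T − (-26.5)) = 0
2401.3 T = -28915
T ≈ -12.04 °C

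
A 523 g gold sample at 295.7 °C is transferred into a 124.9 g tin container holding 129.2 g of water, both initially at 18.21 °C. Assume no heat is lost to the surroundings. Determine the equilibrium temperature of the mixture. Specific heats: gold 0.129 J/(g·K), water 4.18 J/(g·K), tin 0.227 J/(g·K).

T_f ≈ 47.7 °C

Energy conservation, ΣQ = 0:
523*0.129*(T − 295.7) + 129.2*4.18*(T − 18.21) + 124.9*0.227*(T − 18.21) = 0
(67.47 + 540.06 + 28.35) T = 67.47*295.7 + 540.06*18.21 + 28.35*18.21
T = 30301 / 635.88 = 47.7 °C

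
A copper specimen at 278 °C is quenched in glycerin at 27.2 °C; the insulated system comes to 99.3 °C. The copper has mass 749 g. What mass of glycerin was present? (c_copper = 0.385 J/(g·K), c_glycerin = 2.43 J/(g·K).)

Heat lost by the copper = heat gained by the glycerin:
749·0.385·(278 − 99.3) = m·2.43·(99.3 − 27.2)
175.2 m = 51531  ⇒  m ≈ 294.1 g

m ≈ 294 g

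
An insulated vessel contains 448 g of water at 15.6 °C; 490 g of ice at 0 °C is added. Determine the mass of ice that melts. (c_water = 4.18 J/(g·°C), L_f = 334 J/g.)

Cooling the water to 0 °C releases 448·4.18·15.6 = 29213 J.
Fully melting the ice requires m_ice L_f = 490·334 = 163660 J.
That's not enough to melt it all — equilibrium is at 0 °C with ice remaining.
m_melted·334 = 29213  ⇒  m_melted ≈ 87.46 g.

m_melted ≈ 87.5 g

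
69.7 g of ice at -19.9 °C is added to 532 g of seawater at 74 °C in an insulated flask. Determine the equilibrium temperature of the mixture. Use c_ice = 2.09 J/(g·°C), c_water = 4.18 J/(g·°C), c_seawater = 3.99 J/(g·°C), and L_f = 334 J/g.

Let T be the final temperature. ΣQ_i = 0:
ice -19.9→0 °C: 69.7×2.09×19.9 = 2898.9; melt ice: 69.7×334 = 23280; warm the meltwater: 291.35 T; seawater: 2122.7(T − 74)
2414 T = 157078 − 26179 = 130900
T ≈ 54.22 °C (positive, so assuming full melt was valid).

T_f ≈ 54.2 °C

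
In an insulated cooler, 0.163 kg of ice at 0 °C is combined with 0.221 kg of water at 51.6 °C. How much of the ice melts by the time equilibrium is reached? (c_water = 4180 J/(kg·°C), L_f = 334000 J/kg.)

m_melted ≈ 0.143 kg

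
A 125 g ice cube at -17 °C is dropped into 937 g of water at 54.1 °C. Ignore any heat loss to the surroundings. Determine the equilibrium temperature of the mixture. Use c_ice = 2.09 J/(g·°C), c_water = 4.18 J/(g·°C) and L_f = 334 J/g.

Conservation of energy gives ΣQ = 0:
ice -17→0 °C: 125×2.09×17 = 4441.2; latent heat to melt: 125×334 = 41750; meltwater 0→T: 125×4.18×T = 522.5 T; water: 3916.7(T − 54.1)
4439.2 T = 211891 − 46191 = 165700
T ≈ 37.33 °C (positive, so assuming full melt was valid).

T_f ≈ 37.3 °C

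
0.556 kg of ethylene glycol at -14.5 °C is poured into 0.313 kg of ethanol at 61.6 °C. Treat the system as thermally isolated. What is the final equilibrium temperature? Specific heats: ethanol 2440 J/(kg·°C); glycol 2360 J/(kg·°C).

T_f ≈ 13.5 °C

Net heat exchanged in the isolated system is zero:
0.313*2440*(T − 61.6) + 0.556*2360*(T − (-14.5)) = 0
2075.9 T = 28019
T = 28019 / 2075.9 = 13.5 °C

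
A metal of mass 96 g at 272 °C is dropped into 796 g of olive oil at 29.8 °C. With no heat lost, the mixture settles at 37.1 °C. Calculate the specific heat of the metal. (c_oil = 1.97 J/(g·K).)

c ≈ 0.508 J/(g·K)

Heat lost by the metal = heat gained by the oil:
96·c·(272 − 37.1) = 796·1.97·(37.1 − 29.8)
22550 c = 11447  ⇒  c ≈ 0.5076 J/(g·K)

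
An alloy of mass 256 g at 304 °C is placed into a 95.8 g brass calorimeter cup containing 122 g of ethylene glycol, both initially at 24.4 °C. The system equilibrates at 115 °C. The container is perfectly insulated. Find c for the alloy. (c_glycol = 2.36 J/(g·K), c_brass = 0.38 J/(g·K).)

c ≈ 0.607 J/(g·K)

Taking heat into each body as positive, Σ m c ΔT = 0:
256·c·(115 − 304) + 122·2.36·(115 − 24.4) + 95.8·0.38·(115 − 24.4) = 0
-48384 c = -29384
c = -29384/-48384 ≈ 0.6073 J/(g·K)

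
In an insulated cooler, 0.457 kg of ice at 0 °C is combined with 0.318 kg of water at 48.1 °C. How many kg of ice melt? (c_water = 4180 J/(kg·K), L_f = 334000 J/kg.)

m_melted ≈ 0.191 kg

Water can give up m c ΔT = 0.318·4180·48.1 = 63936 J before reaching 0 °C.
Fully melting the ice requires m_ice L_f = 0.457·334000 = 152638 J.
Since 63936 < 152638 J, not all the ice melts; equilibrium is at 0 °C.
Mass melted = 63936/334000 ≈ 0.1914 kg.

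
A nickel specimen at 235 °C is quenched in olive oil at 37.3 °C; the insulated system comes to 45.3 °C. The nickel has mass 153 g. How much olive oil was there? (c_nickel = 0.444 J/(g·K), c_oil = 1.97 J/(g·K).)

m ≈ 818 g

Let T be the final temperature. ΣQ_i = 0:
153×0.444×(45.3 − 235) + m×1.97×(45.3 − 37.3) = 0
15.76 m = 12887
m = 12887/15.76 ≈ 817.7 g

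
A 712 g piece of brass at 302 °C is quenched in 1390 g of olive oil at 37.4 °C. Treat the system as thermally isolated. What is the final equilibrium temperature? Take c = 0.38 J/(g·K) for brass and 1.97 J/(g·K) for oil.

Heat lost by the brass equals heat gained by the oil:
712·0.38·(302 − T) = 1390·1.97·(T − 37.4)
270.56(302 − T) = 2738.3(T − 37.4)
3008.9 T = 184122  ⇒  T ≈ 61.19 °C

T_f ≈ 61.2 °C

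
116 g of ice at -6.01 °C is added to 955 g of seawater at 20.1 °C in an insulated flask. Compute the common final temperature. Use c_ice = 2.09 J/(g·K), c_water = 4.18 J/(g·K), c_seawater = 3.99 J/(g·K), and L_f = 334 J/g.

T_f ≈ 8.5 °C

Let T be the final temperature. ΣQ_i = 0:
ice -6.01→0 °C: 116·2.09·6.01 = 1457.1; latent heat to melt: 116·334 = 38744; meltwater 0→T: 116·4.18·T = 484.88 T; seawater: 3810.5(T − 20.1)
4295.3 T = 76590 − 40201 = 36389
T ≈ 8.47 °C (positive, so assuming full melt was valid).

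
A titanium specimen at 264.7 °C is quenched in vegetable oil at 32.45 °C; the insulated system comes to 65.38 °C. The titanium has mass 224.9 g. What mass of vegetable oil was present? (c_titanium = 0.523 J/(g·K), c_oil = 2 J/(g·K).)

Let T be the final temperature. ΣQ_i = 0:
224.9×0.523×(65.38 − 264.7) + m×2×(65.38 − 32.45) = 0
65.86 m = 23445
m = 23445/65.86 ≈ 356 g

m ≈ 356 g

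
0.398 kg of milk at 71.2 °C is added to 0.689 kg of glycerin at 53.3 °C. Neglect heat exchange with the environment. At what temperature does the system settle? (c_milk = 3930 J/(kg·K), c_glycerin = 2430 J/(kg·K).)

T_f = Σ m_i c_i T_i / Σ m_i c_i:
T_f = (1564.1·71.2 + 1674.3·53.3) / (1564.1 + 1674.3)
    = 200605 / 3238.4 ≈ 61.95 °C

T_f ≈ 61.9 °C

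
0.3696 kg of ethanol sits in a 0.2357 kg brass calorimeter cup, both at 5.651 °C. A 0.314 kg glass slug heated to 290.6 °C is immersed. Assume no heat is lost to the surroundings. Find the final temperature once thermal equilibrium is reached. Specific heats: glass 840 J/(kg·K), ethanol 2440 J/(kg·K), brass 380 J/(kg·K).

T_f ≈ 65.5 °C

T_f = Σ m_i c_i T_i / Σ m_i c_i:
T_f = (263.76*290.6 + 901.82*5.651 + 89.57*5.651) / (263.76 + 901.82 + 89.57)
    = 82251 / 1255.1 ≈ 65.53 °C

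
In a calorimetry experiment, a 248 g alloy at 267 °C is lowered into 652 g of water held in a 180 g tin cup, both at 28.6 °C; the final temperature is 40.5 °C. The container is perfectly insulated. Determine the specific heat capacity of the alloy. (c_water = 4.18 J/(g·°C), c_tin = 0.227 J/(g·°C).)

Taking heat into each body as positive, Σ m c ΔT = 0:
248×c×(40.5 − 267) + 652×4.18×(40.5 − 28.6) + 180×0.227×(40.5 − 28.6) = 0
-56172 c = -32918
c = -32918/-56172 ≈ 0.586 J/(g·°C)

c ≈ 0.586 J/(g·°C)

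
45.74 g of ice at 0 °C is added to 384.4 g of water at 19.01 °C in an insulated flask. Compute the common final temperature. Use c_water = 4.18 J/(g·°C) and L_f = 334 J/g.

T_f ≈ 8.5 °C

Let T be the final temperature. ΣQ_i = 0:
melt ice: 45.74·334 = 15277
  meltwater 0→T: 45.74·4.18·T = 191.19 T
  water cools: 384.4·4.18·(T − 19.01) = 1606.8(T − 19.01)
1798 T = 30545 − 15277 = 15268
T ≈ 8.49 °C (positive, so assuming full melt was valid).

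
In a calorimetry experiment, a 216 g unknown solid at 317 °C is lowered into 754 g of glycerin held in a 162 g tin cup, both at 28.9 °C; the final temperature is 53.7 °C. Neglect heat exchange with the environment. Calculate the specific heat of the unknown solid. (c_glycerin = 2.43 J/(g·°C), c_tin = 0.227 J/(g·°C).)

c ≈ 0.815 J/(g·°C)

Energy conservation, ΣQ = 0:
216×c×(53.7 − 317) + 754×2.43×(53.7 − 28.9) + 162×0.227×(53.7 − 28.9) = 0
-56873 c = -46351
c = -46351/-56873 ≈ 0.815 J/(g·°C)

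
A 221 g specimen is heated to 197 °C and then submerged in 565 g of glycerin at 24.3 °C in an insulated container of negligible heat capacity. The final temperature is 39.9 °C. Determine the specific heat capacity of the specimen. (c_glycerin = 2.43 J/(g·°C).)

c ≈ 0.617 J/(g·°C)

Taking heat into each body as positive, Σ m c ΔT = 0:
221·c·(39.9 − 197) + 565·2.43·(39.9 − 24.3) = 0
-34719 c = -21418
c = -21418/-34719 ≈ 0.6169 J/(g·°C)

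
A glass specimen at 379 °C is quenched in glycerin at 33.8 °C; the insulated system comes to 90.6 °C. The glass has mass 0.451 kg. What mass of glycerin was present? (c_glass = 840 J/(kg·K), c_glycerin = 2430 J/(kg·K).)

Setting the total heat transfer to zero:
0.451·840·(90.6 − 379) + m·2430·(90.6 − 33.8) = 0
138024 m = 109257
m = 109257/138024 ≈ 0.7916 kg

m ≈ 0.792 kg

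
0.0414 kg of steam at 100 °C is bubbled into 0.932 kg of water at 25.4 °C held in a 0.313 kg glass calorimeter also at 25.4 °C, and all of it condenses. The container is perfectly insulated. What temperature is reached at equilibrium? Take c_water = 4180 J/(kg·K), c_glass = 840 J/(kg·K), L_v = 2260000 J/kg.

T_f ≈ 50.0 °C

Let T be the final temperature. ΣQ_i = 0:
condense steam: −0.0414·2260000 = −93564; condensate cools 100→T: 0.0414·4180·(T − 100) = 173.05(T − 100); water warms: 0.932·4180·(T − 25.4) = 3895.8(T − 25.4); cup: 262.92(T − 25.4)
4331.7 T = 93564 + 17305 + 105630 = 216500
T ≈ 49.98 °C — below 100 °C, confirming all the steam condensed.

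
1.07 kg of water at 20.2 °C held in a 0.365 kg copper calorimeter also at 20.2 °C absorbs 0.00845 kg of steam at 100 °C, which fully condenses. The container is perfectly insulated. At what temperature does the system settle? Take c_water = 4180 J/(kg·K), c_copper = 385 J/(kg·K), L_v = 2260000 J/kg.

T_f ≈ 24.9 °C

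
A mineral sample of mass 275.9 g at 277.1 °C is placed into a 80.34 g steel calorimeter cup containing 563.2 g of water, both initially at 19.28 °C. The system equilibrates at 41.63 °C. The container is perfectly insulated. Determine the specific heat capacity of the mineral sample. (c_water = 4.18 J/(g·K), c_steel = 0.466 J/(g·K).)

Conservation of energy gives ΣQ = 0:
275.9×c×(41.63 − 277.1) + 563.2×4.18×(41.63 − 19.28) + 80.34×0.466×(41.63 − 19.28) = 0
-64966 c = -53453
c = -53453/-64966 ≈ 0.8228 J/(g·K)

c ≈ 0.823 J/(g·K)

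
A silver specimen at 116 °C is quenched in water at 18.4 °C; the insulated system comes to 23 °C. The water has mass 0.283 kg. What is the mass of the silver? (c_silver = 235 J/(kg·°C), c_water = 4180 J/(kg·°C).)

m ≈ 0.249 kg

Heat lost by the silver = heat gained by the water:
m·235·(116 − 23) = 0.283·4180·(23 − 18.4)
21855 m = 5441.5  ⇒  m ≈ 0.249 kg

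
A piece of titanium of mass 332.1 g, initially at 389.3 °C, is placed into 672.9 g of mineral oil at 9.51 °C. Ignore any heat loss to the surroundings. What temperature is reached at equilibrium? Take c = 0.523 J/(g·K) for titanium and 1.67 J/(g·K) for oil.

Let T be the final temperature. ΣQ_i = 0:
332.1·0.523·(T − 389.3) + 672.9·1.67·(T − 9.51) = 0
173.69(T − 389.3) + 1123.7(T − 9.51) = 0
1297.4 T = 78304
T = 78304 / 1297.4 = 60.4 °C

T_f ≈ 60.4 °C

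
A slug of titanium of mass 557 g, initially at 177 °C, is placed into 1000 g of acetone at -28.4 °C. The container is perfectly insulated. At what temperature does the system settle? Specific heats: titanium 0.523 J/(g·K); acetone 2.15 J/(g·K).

T_f ≈ -3.9 °C

With ΣQ=0 the equilibrium temperature is the m·c-weighted mean:
T_f = (291.31×177 + 2150×(-28.4)) / (291.31 + 2150)
    = -9498 / 2441.3 ≈ -3.89 °C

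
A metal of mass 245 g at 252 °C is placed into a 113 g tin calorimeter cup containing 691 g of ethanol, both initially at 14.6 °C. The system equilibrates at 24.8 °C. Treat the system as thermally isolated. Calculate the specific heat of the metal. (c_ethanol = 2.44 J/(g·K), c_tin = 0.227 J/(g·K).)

Energy conservation, ΣQ = 0:
245×c×(24.8 − 252) + 691×2.44×(24.8 − 14.6) + 113×0.227×(24.8 − 14.6) = 0
-55664 c = -17459
c = -17459/-55664 ≈ 0.3137 J/(g·K)

c ≈ 0.314 J/(g·K)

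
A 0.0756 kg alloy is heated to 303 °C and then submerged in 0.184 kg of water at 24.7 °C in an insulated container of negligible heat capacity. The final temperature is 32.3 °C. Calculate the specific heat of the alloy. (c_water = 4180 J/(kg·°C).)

m_s c (T_s − T_f) = m_water c_water (T_f − T_0):
0.0756·c·(303 − 32.3) = 0.184·4180·(32.3 − 24.7)
20.46 c = 5845.3  ⇒  c ≈ 285.6 J/(kg·°C)

c ≈ 286 J/(kg·°C)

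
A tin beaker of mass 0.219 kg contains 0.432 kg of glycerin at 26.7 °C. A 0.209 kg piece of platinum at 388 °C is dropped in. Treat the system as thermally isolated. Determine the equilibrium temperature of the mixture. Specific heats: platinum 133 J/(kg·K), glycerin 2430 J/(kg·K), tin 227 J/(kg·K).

T_f ≈ 35.6 °C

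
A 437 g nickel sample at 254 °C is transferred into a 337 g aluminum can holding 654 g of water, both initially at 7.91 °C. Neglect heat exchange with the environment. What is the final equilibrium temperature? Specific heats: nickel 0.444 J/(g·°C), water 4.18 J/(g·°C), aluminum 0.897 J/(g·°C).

Net heat exchanged in the isolated system is zero:
437·0.444·(T − 254) + 654·4.18·(T − 7.91) + 337·0.897·(T − 7.91) = 0
(194.03 + 2733.7 + 302.29) T = 194.03·254 + 2733.7·7.91 + 302.29·7.91
T ≈ 22.69 °C

T_f ≈ 22.7 °C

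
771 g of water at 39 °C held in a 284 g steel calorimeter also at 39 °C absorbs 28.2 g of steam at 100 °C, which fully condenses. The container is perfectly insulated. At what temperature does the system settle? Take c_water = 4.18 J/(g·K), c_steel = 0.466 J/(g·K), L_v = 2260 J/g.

Heat gained plus heat lost sum to zero:
latent heat released on condensation: 28.2·2260 = 63732
  condensate cools 100→T: 28.2·4.18·(T − 100) = 117.88(T − 100)
  original water: 3222.8(T − 39)
  cup: 132.34(T − 39)
3473 T = 63732 + 11788 + 130850 = 206369
T ≈ 59.42 °C, under the boiling point, so the assumption holds.

T_f ≈ 59.4 °C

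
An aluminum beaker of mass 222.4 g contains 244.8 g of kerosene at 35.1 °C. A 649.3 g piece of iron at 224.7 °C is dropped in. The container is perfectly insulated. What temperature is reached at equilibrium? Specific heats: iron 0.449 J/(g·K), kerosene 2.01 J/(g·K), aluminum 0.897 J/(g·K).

T_f ≈ 91.3 °C

Heat gained plus heat lost sum to zero:
649.3*0.449*(T − 224.7) + 244.8*2.01*(T − 35.1) + 222.4*0.897*(T − 35.1) = 0
291.54(T − 224.7) + 492.05(T − 35.1) + 199.49(T − 35.1) = 0
983.08 T = 89781
T = 89781/983.08 ≈ 91.33 °C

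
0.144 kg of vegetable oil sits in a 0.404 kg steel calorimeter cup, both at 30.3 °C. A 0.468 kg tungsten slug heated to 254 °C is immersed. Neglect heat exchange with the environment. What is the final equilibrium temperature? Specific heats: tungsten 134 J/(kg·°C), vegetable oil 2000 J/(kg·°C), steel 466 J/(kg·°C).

T_f ≈ 56.3 °C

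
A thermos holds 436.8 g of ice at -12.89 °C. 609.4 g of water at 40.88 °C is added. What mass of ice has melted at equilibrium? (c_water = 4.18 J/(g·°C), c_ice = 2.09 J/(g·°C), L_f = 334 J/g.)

Heat available from the water dropping to 0 °C: 609.4·4.18·40.88 = 104133 J.
Of that, 436.8·2.09·12.89 = 11767 J goes to bring the ice to 0 °C, leaving 92366 J.
Melting all 436.8 g of ice would need 436.8·334 = 145891 J.
That's not enough to melt it all — equilibrium is at 0 °C with ice remaining.
m_melt = 92366 / L_f = 276.5 g.

m_melted ≈ 277 g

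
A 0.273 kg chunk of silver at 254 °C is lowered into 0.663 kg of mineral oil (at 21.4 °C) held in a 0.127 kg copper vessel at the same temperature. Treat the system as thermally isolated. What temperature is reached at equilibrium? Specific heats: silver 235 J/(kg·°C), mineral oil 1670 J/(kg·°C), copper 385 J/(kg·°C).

T_f ≈ 33.6 °C

Setting the total heat transfer to zero:
0.273×235×(T − 254) + 0.663×1670×(T − 21.4) + 0.127×385×(T − 21.4) = 0
64.16(T − 254) + 1107.2(T − 21.4) + 48.9(T − 21.4) = 0
(64.16 + 1107.2 + 48.9) T = 64.16×254 + 1107.2×21.4 + 48.9×21.4
T ≈ 33.63 °C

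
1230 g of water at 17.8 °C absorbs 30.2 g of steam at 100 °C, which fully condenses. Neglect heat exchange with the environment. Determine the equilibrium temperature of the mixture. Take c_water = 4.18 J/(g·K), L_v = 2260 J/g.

Energy conservation, ΣQ = 0:
steam→water at 100 °C releases m L_v = 30.2·2260 = 68252; condensate cools 100→T: 30.2·4.18·(T − 100) = 126.24(T − 100); original water: 5141.4(T − 17.8)
5267.6 T = 68252 + 12624 + 91517 = 172393
T ≈ 32.73 °C — below 100 °C, confirming all the steam condensed.

T_f ≈ 32.7 °C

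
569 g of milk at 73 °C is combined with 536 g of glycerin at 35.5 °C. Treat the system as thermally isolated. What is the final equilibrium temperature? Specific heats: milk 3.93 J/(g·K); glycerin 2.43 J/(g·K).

T_f ≈ 59.2 °C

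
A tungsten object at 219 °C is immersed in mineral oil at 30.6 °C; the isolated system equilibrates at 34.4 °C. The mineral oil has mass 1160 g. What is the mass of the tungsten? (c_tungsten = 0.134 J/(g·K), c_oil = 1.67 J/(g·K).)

m ≈ 298 g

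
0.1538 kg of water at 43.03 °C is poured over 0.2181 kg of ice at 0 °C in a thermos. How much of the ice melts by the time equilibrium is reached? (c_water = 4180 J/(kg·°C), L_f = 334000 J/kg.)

Heat available from the water dropping to 0 °C: 0.1538×4180×43.03 = 27663 J.
Melting all 0.2181 kg of ice would need 0.2181×334000 = 72845 J.
Since 27663 < 72845 J, not all the ice melts; equilibrium is at 0 °C.
m_melted×334000 = 27663  ⇒  m_melted ≈ 0.08282 kg.

m_melted ≈ 0.0828 kg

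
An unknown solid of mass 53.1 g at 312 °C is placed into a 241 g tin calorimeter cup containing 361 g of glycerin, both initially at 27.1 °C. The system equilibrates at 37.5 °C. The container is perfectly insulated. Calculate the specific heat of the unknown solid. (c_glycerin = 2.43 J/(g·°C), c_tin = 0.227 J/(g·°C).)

c ≈ 0.665 J/(g·°C)

Conservation of energy gives ΣQ = 0:
53.1×c×(37.5 − 312) + 361×2.43×(37.5 − 27.1) + 241×0.227×(37.5 − 27.1) = 0
-14576 c = -9692.1
c = -9692.1/-14576 ≈ 0.6649 J/(g·°C)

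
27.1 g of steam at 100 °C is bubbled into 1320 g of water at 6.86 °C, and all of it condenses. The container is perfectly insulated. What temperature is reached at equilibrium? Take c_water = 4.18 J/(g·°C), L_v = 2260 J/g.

Net heat exchanged in the isolated system is zero:
condense steam: −27.1·2260 = −61246; condensate cools 100→T: 27.1·4.18·(T − 100) = 113.28(T − 100); original water: 5517.6(T − 6.86)
5630.9 T = 61246 + 11328 + 37851 = 110425
T ≈ 19.61 °C (< 100 °C, so full condensation is consistent).

T_f ≈ 19.6 °C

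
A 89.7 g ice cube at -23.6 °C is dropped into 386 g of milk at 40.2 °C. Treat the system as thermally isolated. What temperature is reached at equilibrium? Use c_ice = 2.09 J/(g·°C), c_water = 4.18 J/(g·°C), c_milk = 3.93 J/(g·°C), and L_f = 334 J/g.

T_f ≈ 14.1 °C

Heat gained plus heat lost sum to zero:
ice -23.6→0 °C: 89.7×2.09×23.6 = 4424.4; latent heat to melt: 89.7×334 = 29960; meltwater 0→T: 89.7×4.18×T = 374.95 T; milk cools: 386×3.93×(T − 40.2) = 1517(T − 40.2)
1891.9 T = 60983 − 34384 = 26598
T ≈ 14.06 °C (positive, so assuming full melt was valid).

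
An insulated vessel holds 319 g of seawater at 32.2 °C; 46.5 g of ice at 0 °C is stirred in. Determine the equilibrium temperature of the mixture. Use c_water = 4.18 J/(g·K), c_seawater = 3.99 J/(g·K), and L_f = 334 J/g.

Net heat exchanged in the isolated system is zero:
fusion: m_ice L_f = 46.5×334 = 15531; warm the meltwater: 194.37 T; seawater cools: 319×3.99×(T − 32.2) = 1272.8(T − 32.2)
1467.2 T = 40984 − 15531 = 25453
T ≈ 17.35 °C — above 0 °C, consistent with complete melting.

T_f ≈ 17.3 °C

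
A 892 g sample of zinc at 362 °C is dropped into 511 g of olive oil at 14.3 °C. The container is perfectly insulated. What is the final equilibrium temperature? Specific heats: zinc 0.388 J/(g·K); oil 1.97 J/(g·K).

T_f ≈ 103.3 °C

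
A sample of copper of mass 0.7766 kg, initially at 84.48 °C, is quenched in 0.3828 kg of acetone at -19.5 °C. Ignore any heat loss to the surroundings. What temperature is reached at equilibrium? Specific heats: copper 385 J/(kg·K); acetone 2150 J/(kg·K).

T_f ≈ 8.2 °C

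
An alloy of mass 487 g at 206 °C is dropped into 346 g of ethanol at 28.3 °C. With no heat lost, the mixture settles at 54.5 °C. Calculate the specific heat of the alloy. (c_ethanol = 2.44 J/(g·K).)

c ≈ 0.3 J/(g·K)

Taking heat into each body as positive, Σ m c ΔT = 0:
487·c·(54.5 − 206) + 346·2.44·(54.5 − 28.3) = 0
-73780 c = -22119
c = -22119/-73780 ≈ 0.2998 J/(g·K)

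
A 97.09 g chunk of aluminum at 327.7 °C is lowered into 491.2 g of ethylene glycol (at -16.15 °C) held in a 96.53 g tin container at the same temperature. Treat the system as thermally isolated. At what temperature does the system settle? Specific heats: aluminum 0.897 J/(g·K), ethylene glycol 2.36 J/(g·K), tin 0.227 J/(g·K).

Energy conservation, ΣQ = 0:
97.09×0.897×(T − 327.7) + 491.2×2.36×(T − (-16.15)) + 96.53×0.227×(T − (-16.15)) = 0
1268.2 T = 9463.8
T ≈ 7.46 °C

T_f ≈ 7.5 °C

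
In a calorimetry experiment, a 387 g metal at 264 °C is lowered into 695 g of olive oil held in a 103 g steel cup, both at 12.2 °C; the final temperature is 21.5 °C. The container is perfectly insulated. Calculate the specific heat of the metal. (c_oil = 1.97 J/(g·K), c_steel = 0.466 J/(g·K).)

c ≈ 0.14 J/(g·K)

Conservation of energy gives ΣQ = 0:
387×c×(21.5 − 264) + 695×1.97×(21.5 − 12.2) + 103×0.466×(21.5 − 12.2) = 0
-93848 c = -13179
c = -13179/-93848 ≈ 0.1404 J/(g·K)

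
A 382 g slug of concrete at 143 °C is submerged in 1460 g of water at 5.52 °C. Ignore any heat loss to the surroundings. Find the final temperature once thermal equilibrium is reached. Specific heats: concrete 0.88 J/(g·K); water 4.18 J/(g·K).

T_f = Σ m_i c_i T_i / Σ m_i c_i:
T_f = (336.16×143 + 6102.8×5.52) / (336.16 + 6102.8)
    = 81758 / 6439 ≈ 12.70 °C

T_f ≈ 12.7 °C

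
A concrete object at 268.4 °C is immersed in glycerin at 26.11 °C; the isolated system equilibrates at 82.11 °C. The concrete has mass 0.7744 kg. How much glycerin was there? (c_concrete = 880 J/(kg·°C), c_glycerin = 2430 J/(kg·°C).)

m ≈ 0.933 kg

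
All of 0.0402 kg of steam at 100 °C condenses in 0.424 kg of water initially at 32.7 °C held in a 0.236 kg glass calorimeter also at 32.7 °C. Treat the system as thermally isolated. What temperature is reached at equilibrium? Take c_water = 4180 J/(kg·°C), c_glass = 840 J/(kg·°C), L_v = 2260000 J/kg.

T_f ≈ 80.5 °C

Setting the total heat transfer to zero:
condense steam: −0.0402×2260000 = −90852; condensed water 100 °C→T: 168.04(T − 100); original water: 1772.3(T − 32.7); glass cup: 0.236×840×(T − 32.7) = 198.24(T − 32.7)
2138.6 T = 90852 + 16804 + 64437 = 172093
T ≈ 80.47 °C (< 100 °C, so full condensation is consistent).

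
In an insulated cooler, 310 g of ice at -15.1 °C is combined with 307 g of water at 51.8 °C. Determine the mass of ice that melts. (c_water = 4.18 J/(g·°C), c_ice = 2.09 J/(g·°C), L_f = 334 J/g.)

m_melted ≈ 170 g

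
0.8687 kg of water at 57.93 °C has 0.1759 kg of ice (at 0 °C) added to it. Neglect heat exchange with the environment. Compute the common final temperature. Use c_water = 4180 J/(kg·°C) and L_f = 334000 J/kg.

T_f ≈ 34.7 °C

Taking heat into each body as positive, Σ m c ΔT = 0:
latent heat to melt: 0.1759·334000 = 58751
  meltwater 0→T: 0.1759·4180·T = 735.26 T
  water cools: 0.8687·4180·(T − 57.93) = 3631.2(T − 57.93)
4366.4 T = 210353 − 58751 = 151603
T ≈ 34.72 °C (positive, so assuming full melt was valid).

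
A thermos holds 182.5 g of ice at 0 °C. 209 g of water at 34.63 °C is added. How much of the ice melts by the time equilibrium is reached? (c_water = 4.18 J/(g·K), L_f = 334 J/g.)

m_melted ≈ 90.6 g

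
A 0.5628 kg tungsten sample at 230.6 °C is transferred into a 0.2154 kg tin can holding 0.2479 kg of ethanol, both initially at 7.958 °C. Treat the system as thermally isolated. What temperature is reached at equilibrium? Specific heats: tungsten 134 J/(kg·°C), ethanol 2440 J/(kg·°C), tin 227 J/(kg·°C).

T_f is the heat-capacity-weighted average of the initial temperatures:
T_f = (75.42·230.6 + 604.88·7.958 + 48.9·7.958) / (75.42 + 604.88 + 48.9)
    = 22593 / 729.19 ≈ 30.98 °C

T_f ≈ 31.0 °C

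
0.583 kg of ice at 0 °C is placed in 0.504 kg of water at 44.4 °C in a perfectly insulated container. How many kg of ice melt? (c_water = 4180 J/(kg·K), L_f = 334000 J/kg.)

Cooling the water to 0 °C releases 0.504·4180·44.4 = 93538 J.
To melt every bit of ice: 0.583·334000 = 194722 J.
93538 J < 194722 J, so only part of the ice melts and the system sits at 0 °C.
Mass melted = 93538/334000 ≈ 0.2801 kg.

m_melted ≈ 0.28 kg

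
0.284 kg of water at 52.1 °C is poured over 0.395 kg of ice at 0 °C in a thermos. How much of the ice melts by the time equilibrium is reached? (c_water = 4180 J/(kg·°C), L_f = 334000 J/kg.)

Heat available from the water dropping to 0 °C: 0.284×4180×52.1 = 61849 J.
Fully melting the ice requires m_ice L_f = 0.395×334000 = 131930 J.
Since 61849 < 131930 J, not all the ice melts; equilibrium is at 0 °C.
m_melt = 61849 / L_f = 0.1852 kg.

m_melted ≈ 0.185 kg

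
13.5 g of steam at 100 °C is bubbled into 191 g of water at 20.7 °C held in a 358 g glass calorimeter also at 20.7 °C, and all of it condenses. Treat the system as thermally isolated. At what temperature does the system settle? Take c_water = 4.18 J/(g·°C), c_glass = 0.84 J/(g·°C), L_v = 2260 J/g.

Energy balance with sensible and latent terms:
condense steam: −13.5·2260 = −30510
  condensed water 100 °C→T: 56.43(T − 100)
  water warms: 191·4.18·(T − 20.7) = 798.38(T − 20.7)
  cup: 300.72(T − 20.7)
1155.5 T = 30510 + 5643 + 22751 = 58904
T ≈ 50.98 °C, under the boiling point, so the assumption holds.

T_f ≈ 51.0 °C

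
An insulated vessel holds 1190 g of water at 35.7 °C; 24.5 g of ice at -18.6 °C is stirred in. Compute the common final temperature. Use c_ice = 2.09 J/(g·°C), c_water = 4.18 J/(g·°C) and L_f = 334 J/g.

T_f ≈ 33.2 °C

Net heat exchanged in the isolated system is zero:
ice -18.6→0 °C: 24.5·2.09·18.6 = 952.41; melt ice: 24.5·334 = 8183; meltwater 0→T: 24.5·4.18·T = 102.41 T; water: 4974.2(T − 35.7)
5076.6 T = 177579 − 9135.4 = 168444
T ≈ 33.18 °C. Since T > 0 °C, the all-ice-melts assumption holds.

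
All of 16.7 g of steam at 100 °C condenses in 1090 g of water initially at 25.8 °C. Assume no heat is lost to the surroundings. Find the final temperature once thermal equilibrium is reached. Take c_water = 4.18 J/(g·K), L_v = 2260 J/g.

Let T be the final temperature. ΣQ_i = 0:
latent heat released on condensation: 16.7·2260 = 37742
  condensate cools 100→T: 16.7·4.18·(T − 100) = 69.81(T − 100)
  water warms: 1090·4.18·(T − 25.8) = 4556.2(T − 25.8)
4626 T = 37742 + 6980.6 + 117550 = 162273
T ≈ 35.08 °C (< 100 °C, so full condensation is consistent).

T_f ≈ 35.1 °C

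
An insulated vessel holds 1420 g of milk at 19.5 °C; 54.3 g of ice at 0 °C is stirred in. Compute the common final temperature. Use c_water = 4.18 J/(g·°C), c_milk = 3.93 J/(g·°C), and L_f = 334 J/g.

T_f ≈ 15.6 °C

Energy balance with sensible and latent terms:
melt ice: 54.3×334 = 18136
  warm the meltwater: 226.97 T
  milk cools: 1420×3.93×(T − 19.5) = 5580.6(T − 19.5)
5807.6 T = 108822 − 18136 = 90686
T ≈ 15.62 °C. Since T > 0 °C, the all-ice-melts assumption holds.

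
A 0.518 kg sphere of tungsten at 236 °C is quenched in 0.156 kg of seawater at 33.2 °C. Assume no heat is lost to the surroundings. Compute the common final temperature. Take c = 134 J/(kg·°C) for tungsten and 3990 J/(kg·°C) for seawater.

T_f ≈ 53.5 °C

|Q_tungsten| = |Q_seawater|:
0.518·134·(236 − T) = 0.156·3990·(T − 33.2)
69.41(236 − T) = 622.44(T − 33.2)
691.85 T = 37046  ⇒  T ≈ 53.55 °C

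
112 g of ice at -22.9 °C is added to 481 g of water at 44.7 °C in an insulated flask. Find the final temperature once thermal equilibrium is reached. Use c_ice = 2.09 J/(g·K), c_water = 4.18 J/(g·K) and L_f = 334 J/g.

Energy balance with sensible and latent terms:
warm ice to 0 °C: 112×2.09×(0 − (-22.9)) = 5360.4
  latent heat to melt: 112×334 = 37408
  warm the meltwater: 468.16 T
  water: 2010.6(T − 44.7)
2478.7 T = 89873 − 42768 = 47104
T ≈ 19.00 °C — above 0 °C, consistent with complete melting.

T_f ≈ 19.0 °C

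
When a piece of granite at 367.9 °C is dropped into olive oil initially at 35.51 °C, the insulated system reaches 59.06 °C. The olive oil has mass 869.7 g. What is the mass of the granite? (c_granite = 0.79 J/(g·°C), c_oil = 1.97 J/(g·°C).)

|Q_granite| = |Q_oil|:
m×0.79×(367.9 − 59.06) = 869.7×1.97×(59.06 − 35.51)
243.98 m = 40348  ⇒  m ≈ 165.4 g

m ≈ 165 g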